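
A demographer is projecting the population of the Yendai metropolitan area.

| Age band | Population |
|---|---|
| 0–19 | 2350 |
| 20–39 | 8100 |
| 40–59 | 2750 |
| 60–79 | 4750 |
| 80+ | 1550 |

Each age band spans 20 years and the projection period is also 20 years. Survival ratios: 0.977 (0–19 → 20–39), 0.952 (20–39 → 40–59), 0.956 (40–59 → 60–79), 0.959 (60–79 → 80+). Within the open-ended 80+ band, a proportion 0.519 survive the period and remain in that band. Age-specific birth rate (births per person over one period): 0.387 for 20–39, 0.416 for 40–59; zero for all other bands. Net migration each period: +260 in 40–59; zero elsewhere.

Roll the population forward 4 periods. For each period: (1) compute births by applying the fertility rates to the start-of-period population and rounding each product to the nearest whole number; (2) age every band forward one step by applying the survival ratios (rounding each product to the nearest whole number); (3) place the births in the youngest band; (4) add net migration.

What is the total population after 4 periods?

21616

Numbering the bands 1..5 from youngest to oldest:
Period 1:
Births: 8100 * 0.387 = 3135  |  2750 * 0.416 = 1144 ⇒ total 4279
Band 2: 2350 * 0.977 = 2296
Band 3: 8100 * 0.952 = 7711
Band 4: 2750 * 0.956 = 2629
Band 5: 4750 * 0.959 + 1550 * 0.519 = 4555 + 804 = 5359
Net migration: Band 3 + 260 → 7971
End of period: [4279, 2296, 7971, 2629, 5359]
Period 2:
Births: 2296 * 0.387 = 889  |  7971 * 0.416 = 3316 ⇒ total 4205
Band 2: 4279 * 0.977 = 4181
Band 3: 2296 * 0.952 = 2186
Band 4: 7971 * 0.956 = 7620
Band 5: 2629 * 0.959 + 5359 * 0.519 = 2521 + 2781 = 5302
Net migration: Band 3 + 260 → 2446
End of period: [4205, 4181, 2446, 7620, 5302]
Period 3:
Births: 4181 * 0.387 = 1618  |  2446 * 0.416 = 1018 ⇒ total 2636
Band 2: 4205 * 0.977 = 4108
Band 3: 4181 * 0.952 = 3980
Band 4: 2446 * 0.956 = 2338
Band 5: 7620 * 0.959 + 5302 * 0.519 = 7308 + 2752 = 10060
Net migration: Band 3 + 260 → 4240
End of period: [2636, 4108, 4240, 2338, 10060]
Period 4:
Births: 4108 * 0.387 = 1590  |  4240 * 0.416 = 1764 ⇒ total 3354
Band 2: 2636 * 0.977 = 2575
Band 3: 4108 * 0.952 = 3911
Band 4: 4240 * 0.956 = 4053
Band 5: 2338 * 0.959 + 10060 * 0.519 = 2242 + 5221 = 7463
Net migration: Band 3 + 260 → 4171
End of period: [3354, 2575, 4171, 4053, 7463]
Total after period 4: 3354 + 2575 + 4171 + 4053 + 7463 = 21616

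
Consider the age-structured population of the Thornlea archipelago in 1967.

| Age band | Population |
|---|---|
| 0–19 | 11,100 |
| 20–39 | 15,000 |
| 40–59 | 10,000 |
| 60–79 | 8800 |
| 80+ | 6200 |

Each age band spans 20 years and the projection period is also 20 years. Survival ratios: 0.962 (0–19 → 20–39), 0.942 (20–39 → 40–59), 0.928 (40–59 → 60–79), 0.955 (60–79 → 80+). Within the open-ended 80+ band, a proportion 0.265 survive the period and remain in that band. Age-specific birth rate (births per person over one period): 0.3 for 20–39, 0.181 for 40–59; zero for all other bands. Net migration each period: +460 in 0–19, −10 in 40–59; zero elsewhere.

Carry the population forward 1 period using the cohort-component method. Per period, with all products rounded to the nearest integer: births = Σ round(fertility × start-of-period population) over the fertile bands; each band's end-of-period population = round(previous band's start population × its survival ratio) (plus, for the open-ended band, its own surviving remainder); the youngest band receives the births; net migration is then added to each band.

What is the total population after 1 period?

50895

Period 1:
Births: 15000 × 0.3 = 4500, 10000 × 0.181 = 1810 — total 6310
20–39: 11100 × 0.962 = 10678
40–59: 15000 × 0.942 = 14130
60–79: 10000 × 0.928 = 9280
80+: 8800 × 0.955 + 6200 × 0.265 = 8404 + 1643 = 10047
Net migration: 0–19 + 460 → 6770; 40–59 − 10 → 14120
Giving 6770 / 10678 / 14120 / 9280 / 10047.
Total after period 1: 6770 + 10678 + 14120 + 9280 + 10047 = 50895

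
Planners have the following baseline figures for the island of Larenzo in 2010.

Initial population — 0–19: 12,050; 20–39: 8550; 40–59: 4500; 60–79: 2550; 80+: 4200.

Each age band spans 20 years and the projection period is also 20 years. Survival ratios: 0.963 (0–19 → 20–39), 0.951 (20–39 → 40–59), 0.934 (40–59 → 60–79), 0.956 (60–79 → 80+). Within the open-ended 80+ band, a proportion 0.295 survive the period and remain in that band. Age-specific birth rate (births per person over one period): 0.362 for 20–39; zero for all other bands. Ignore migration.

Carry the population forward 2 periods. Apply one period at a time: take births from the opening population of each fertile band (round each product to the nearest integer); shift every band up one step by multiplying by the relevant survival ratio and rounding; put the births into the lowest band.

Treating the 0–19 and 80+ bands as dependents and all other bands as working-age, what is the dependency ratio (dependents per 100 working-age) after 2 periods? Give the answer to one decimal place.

43.1

(Bands numbered youngest = 1 to oldest = 5.)
— Period 1 —
Births: 8550 × 0.362 = 3095
Band 2: 12050 × 0.963 = 11604
Band 3: 8550 × 0.951 = 8131
Band 4: 4500 × 0.934 = 4203
Band 5: 2550 × 0.956 + 4200 × 0.295 = 2438 + 1239 = 3677
End of period: [3095, 11604, 8131, 4203, 3677]
— Period 2 —
Births: 11604 × 0.362 = 4201
Band 2: 3095 × 0.963 = 2980
Band 3: 11604 × 0.951 = 11035
Band 4: 8131 × 0.934 = 7594
Band 5: 4203 × 0.956 + 3677 × 0.295 = 4018 + 1085 = 5103
End of period: [4201, 2980, 11035, 7594, 5103]
Dependents (band 0–19 + band 80+) = 4201 + 5103 = 9304; working-age = 21609; ratio = 9304/21609 × 100 = 43.1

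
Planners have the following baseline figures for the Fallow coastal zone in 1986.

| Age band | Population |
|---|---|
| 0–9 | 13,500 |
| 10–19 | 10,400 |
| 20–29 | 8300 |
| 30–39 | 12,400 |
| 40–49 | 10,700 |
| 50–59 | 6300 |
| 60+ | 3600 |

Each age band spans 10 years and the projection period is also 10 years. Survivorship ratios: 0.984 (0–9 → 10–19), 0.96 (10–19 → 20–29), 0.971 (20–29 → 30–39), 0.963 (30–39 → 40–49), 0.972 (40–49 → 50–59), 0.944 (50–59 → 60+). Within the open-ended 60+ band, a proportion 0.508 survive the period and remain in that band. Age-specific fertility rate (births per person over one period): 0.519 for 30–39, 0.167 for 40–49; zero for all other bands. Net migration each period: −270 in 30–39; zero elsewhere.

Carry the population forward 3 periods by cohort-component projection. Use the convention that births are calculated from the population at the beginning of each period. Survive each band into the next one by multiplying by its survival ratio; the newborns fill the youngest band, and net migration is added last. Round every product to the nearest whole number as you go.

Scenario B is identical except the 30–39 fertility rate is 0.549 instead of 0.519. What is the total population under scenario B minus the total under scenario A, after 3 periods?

866

Period 1:
Births: 12400 * 0.519 = 6436  |  10700 * 0.167 = 1787 → total 8223
10–19: 13500 * 0.984 = 13284
20–29: 10400 * 0.96 = 9984
30–39: 8300 * 0.971 = 8059
40–49: 12400 * 0.963 = 11941
50–59: 10700 * 0.972 = 10400
60+: 6300 * 0.944 + 3600 * 0.508 = 5947 + 1829 = 7776
Net migration: 30–39 − 270 → 7789
Giving 8223 / 13284 / 9984 / 7789 / 11941 / 10400 / 7776.
Period 2:
Births: 7789 * 0.519 = 4042  |  11941 * 0.167 = 1994 → total 6036
10–19: 8223 * 0.984 = 8091
20–29: 13284 * 0.96 = 12753
30–39: 9984 * 0.971 = 9694
40–49: 7789 * 0.963 = 7501
50–59: 11941 * 0.972 = 11607
60+: 10400 * 0.944 + 7776 * 0.508 = 9818 + 3950 = 13768
Net migration: 30–39 − 270 → 9424
Giving 6036 / 8091 / 12753 / 9424 / 7501 / 11607 / 13768.
Period 3:
Births: 9424 * 0.519 = 4891  |  7501 * 0.167 = 1253 → total 6144
10–19: 6036 * 0.984 = 5939
20–29: 8091 * 0.96 = 7767
30–39: 12753 * 0.971 = 12383
40–49: 9424 * 0.963 = 9075
50–59: 7501 * 0.972 = 7291
60+: 11607 * 0.944 + 13768 * 0.508 = 10957 + 6994 = 17951
Net migration: 30–39 − 270 → 12113
Giving 6144 / 5939 / 7767 / 12113 / 9075 / 7291 / 17951.
Scenario A total after 3 periods: 66280
Scenario B projection —
Period 1:
Births: 12400 * 0.549 = 6808  |  10700 * 0.167 = 1787 → total 8595
10–19: 13500 * 0.984 = 13284
20–29: 10400 * 0.96 = 9984
30–39: 8300 * 0.971 = 8059
40–49: 12400 * 0.963 = 11941
50–59: 10700 * 0.972 = 10400
60+: 6300 * 0.944 + 3600 * 0.508 = 5947 + 1829 = 7776
Net migration: 30–39 − 270 → 7789
Giving 8595 / 13284 / 9984 / 7789 / 11941 / 10400 / 7776.
Period 2:
Births: 7789 * 0.549 = 4276  |  11941 * 0.167 = 1994 → total 6270
10–19: 8595 * 0.984 = 8457
20–29: 13284 * 0.96 = 12753
30–39: 9984 * 0.971 = 9694
40–49: 7789 * 0.963 = 7501
50–59: 11941 * 0.972 = 11607
60+: 10400 * 0.944 + 7776 * 0.508 = 9818 + 3950 = 13768
Net migration: 30–39 − 270 → 9424
Giving 6270 / 8457 / 12753 / 9424 / 7501 / 11607 / 13768.
Period 3:
Births: 9424 * 0.549 = 5174  |  7501 * 0.167 = 1253 → total 6427
10–19: 6270 * 0.984 = 6170
20–29: 8457 * 0.96 = 8119
30–39: 12753 * 0.971 = 12383
40–49: 9424 * 0.963 = 9075
50–59: 7501 * 0.972 = 7291
60+: 11607 * 0.944 + 13768 * 0.508 = 10957 + 6994 = 17951
Net migration: 30–39 − 270 → 12113
Giving 6427 / 6170 / 8119 / 12113 / 9075 / 7291 / 17951.
Scenario B total after 3 periods: 67146
Difference B − A = 67146 − 66280 = 866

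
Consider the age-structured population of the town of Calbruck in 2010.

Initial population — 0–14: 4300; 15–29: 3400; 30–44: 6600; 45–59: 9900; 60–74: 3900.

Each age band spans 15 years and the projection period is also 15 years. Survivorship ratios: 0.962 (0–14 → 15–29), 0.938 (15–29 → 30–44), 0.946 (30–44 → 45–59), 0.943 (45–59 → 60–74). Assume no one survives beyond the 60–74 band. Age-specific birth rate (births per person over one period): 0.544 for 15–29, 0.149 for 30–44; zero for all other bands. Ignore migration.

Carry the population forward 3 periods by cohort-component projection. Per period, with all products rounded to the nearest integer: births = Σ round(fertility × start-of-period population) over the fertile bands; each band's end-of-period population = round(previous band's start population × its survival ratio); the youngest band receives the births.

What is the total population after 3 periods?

13754

Let group 1 be 0–14 through group 5 = 60–74.
— Period 1 —
Births: 3400 * 0.544 = 1850, 6600 * 0.149 = 983 ⇒ total 2833
Group 2: 4300 * 0.962 = 4137
Group 3: 3400 * 0.938 = 3189
Group 4: 6600 * 0.946 = 6244
Group 5: 9900 * 0.943 = 9336
End of period: [2833, 4137, 3189, 6244, 9336]
— Period 2 —
Births: 4137 * 0.544 = 2251, 3189 * 0.149 = 475 ⇒ total 2726
Group 2: 2833 * 0.962 = 2725
Group 3: 4137 * 0.938 = 3881
Group 4: 3189 * 0.946 = 3017
Group 5: 6244 * 0.943 = 5888
End of period: [2726, 2725, 3881, 3017, 5888]
— Period 3 —
Births: 2725 * 0.544 = 1482, 3881 * 0.149 = 578 ⇒ total 2060
Group 2: 2726 * 0.962 = 2622
Group 3: 2725 * 0.938 = 2556
Group 4: 3881 * 0.946 = 3671
Group 5: 3017 * 0.943 = 2845
End of period: [2060, 2622, 2556, 3671, 2845]
Total after period 3: 2060 + 2622 + 2556 + 3671 + 2845 = 13754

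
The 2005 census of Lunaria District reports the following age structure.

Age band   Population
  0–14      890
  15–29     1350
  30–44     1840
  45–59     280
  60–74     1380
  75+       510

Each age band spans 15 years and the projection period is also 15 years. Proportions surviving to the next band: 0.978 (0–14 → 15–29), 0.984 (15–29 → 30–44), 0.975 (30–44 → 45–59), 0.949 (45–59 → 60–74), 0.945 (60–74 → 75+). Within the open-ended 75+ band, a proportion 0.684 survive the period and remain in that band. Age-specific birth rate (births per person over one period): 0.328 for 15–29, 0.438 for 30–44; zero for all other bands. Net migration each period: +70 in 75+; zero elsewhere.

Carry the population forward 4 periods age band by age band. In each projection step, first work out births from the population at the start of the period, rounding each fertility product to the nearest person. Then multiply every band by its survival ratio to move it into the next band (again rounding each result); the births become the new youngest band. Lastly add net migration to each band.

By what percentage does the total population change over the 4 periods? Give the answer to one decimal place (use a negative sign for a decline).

Call the groups 1 to 6, youngest first.
Period 1:
Births: 1350 × 0.328 = 443, 1840 × 0.438 = 806 ⇒ total 1249
Group 2: 890 × 0.978 = 870
Group 3: 1350 × 0.984 = 1328
Group 4: 1840 × 0.975 = 1794
Group 5: 280 × 0.949 = 266
Group 6: 1380 × 0.945 + 510 × 0.684 = 1304 + 349 = 1653
Net migration: Group 6 + 70 → 1723
→ [1249, 870, 1328, 1794, 266, 1723]
Period 2:
Births: 870 × 0.328 = 285, 1328 × 0.438 = 582 ⇒ total 867
Group 2: 1249 × 0.978 = 1222
Group 3: 870 × 0.984 = 856
Group 4: 1328 × 0.975 = 1295
Group 5: 1794 × 0.949 = 1703
Group 6: 266 × 0.945 + 1723 × 0.684 = 251 + 1179 = 1430
Net migration: Group 6 + 70 → 1500
→ [867, 1222, 856, 1295, 1703, 1500]
Period 3:
Births: 1222 × 0.328 = 401, 856 × 0.438 = 375 ⇒ total 776
Group 2: 867 × 0.978 = 848
Group 3: 1222 × 0.984 = 1202
Group 4: 856 × 0.975 = 835
Group 5: 1295 × 0.949 = 1229
Group 6: 1703 × 0.945 + 1500 × 0.684 = 1609 + 1026 = 2635
Net migration: Group 6 + 70 → 2705
→ [776, 848, 1202, 835, 1229, 2705]
Period 4:
Births: 848 × 0.328 = 278, 1202 × 0.438 = 526 ⇒ total 804
Group 2: 776 × 0.978 = 759
Group 3: 848 × 0.984 = 834
Group 4: 1202 × 0.975 = 1172
Group 5: 835 × 0.949 = 792
Group 6: 1229 × 0.945 + 2705 × 0.684 = 1161 + 1850 = 3011
Net migration: Group 6 + 70 → 3081
→ [804, 759, 834, 1172, 792, 3081]
Total: 6250 → 7442; change = 1192; percentage change = 19.1%

19.1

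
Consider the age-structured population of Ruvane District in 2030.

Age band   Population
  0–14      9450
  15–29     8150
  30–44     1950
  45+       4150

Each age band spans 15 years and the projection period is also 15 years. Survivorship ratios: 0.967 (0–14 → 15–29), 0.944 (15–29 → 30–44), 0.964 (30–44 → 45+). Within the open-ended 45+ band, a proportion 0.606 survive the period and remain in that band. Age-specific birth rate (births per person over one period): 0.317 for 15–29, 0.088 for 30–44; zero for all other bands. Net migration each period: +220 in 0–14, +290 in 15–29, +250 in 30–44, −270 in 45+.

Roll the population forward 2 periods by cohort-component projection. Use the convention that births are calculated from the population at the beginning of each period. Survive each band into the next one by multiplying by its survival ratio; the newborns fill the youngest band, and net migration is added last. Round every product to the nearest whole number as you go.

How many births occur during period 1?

2756

Let group 1 be 0–14 through group 4 = 45+.
After projecting period 1:
Births: 8150 × 0.317 = 2584, 1950 × 0.088 = 172 → 2756
Group 2: 9450 × 0.967 = 9138
Group 3: 8150 × 0.944 = 7694
Group 4: 1950 × 0.964 + 4150 × 0.606 = 1880 + 2515 = 4395
Net migration: Group 1 + 220 → 2976; Group 2 + 290 → 9428; Group 3 + 250 → 7944; Group 4 − 270 → 4125
End of period: [2976, 9428, 7944, 4125]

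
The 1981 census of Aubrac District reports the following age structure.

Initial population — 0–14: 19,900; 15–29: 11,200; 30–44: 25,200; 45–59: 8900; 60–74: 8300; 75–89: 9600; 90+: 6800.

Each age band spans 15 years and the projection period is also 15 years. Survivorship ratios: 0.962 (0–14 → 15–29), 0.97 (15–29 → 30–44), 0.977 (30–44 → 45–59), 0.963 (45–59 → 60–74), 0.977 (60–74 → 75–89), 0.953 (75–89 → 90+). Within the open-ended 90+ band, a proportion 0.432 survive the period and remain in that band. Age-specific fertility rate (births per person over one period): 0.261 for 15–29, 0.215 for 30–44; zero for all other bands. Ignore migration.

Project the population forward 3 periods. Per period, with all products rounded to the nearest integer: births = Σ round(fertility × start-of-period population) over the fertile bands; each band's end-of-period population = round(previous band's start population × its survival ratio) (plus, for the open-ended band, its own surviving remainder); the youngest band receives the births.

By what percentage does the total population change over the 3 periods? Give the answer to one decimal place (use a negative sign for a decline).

(Bands numbered youngest = 1 to oldest = 7.)
After projecting period 1:
Births: 11200 * 0.261 = 2923 ; 25200 * 0.215 = 5418 → 8341
Band 2: 19900 * 0.962 = 19144
Band 3: 11200 * 0.97 = 10864
Band 4: 25200 * 0.977 = 24620
Band 5: 8900 * 0.963 = 8571
Band 6: 8300 * 0.977 = 8109
Band 7: 9600 * 0.953 + 6800 * 0.432 = 9149 + 2938 = 12087
Giving 8341 / 19144 / 10864 / 24620 / 8571 / 8109 / 12087.
After projecting period 2:
Births: 19144 * 0.261 = 4997 ; 10864 * 0.215 = 2336 → 7333
Band 2: 8341 * 0.962 = 8024
Band 3: 19144 * 0.97 = 18570
Band 4: 10864 * 0.977 = 10614
Band 5: 24620 * 0.963 = 23709
Band 6: 8571 * 0.977 = 8374
Band 7: 8109 * 0.953 + 12087 * 0.432 = 7728 + 5222 = 12950
Giving 7333 / 8024 / 18570 / 10614 / 23709 / 8374 / 12950.
After projecting period 3:
Births: 8024 * 0.261 = 2094 ; 18570 * 0.215 = 3993 → 6087
Band 2: 7333 * 0.962 = 7054
Band 3: 8024 * 0.97 = 7783
Band 4: 18570 * 0.977 = 18143
Band 5: 10614 * 0.963 = 10221
Band 6: 23709 * 0.977 = 23164
Band 7: 8374 * 0.953 + 12950 * 0.432 = 7980 + 5594 = 13574
Giving 6087 / 7054 / 7783 / 18143 / 10221 / 23164 / 13574.
Total: 89900 → 86026; change = -3874; percentage change = -4.3%

-4.3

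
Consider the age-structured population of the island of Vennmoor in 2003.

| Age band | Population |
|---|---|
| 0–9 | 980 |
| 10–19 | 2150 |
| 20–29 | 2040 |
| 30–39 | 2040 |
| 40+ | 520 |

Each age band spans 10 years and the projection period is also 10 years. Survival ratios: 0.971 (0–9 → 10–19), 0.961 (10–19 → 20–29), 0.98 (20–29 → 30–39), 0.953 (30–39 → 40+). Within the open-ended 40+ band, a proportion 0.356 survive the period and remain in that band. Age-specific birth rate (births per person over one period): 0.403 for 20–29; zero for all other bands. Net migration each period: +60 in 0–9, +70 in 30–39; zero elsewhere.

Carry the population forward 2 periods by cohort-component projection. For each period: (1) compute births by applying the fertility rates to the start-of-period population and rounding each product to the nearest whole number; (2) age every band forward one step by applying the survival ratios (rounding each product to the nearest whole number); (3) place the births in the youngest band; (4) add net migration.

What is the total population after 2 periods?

7489

Call the groups 1 to 5, youngest first.
[period 1]
Births: 2040 × 0.403 = 822
Group 2: 980 × 0.971 = 952
Group 3: 2150 × 0.961 = 2066
Group 4: 2040 × 0.98 = 1999
Group 5: 2040 × 0.953 + 520 × 0.356 = 1944 + 185 = 2129
Net migration: Group 1 + 60 → 882; Group 4 + 70 → 2069
End of period: [882, 952, 2066, 2069, 2129]
[period 2]
Births: 2066 × 0.403 = 833
Group 2: 882 × 0.971 = 856
Group 3: 952 × 0.961 = 915
Group 4: 2066 × 0.98 = 2025
Group 5: 2069 × 0.953 + 2129 × 0.356 = 1972 + 758 = 2730
Net migration: Group 1 + 60 → 893; Group 4 + 70 → 2095
End of period: [893, 856, 915, 2095, 2730]
Total after period 2: 893 + 856 + 915 + 2095 + 2730 = 7489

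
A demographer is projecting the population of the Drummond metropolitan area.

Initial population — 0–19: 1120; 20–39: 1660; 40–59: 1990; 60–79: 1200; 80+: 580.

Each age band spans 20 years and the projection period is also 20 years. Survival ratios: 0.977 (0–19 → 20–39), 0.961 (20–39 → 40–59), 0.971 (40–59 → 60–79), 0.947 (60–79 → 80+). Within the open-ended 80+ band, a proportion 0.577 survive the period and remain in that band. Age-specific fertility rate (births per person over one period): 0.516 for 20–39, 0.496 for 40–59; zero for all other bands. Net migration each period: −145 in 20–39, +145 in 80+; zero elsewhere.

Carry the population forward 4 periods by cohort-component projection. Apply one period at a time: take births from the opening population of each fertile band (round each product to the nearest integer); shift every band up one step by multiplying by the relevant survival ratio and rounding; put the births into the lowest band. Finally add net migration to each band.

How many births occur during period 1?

1844

[period 1]
Births: 1660 × 0.516 = 857  |  1990 × 0.496 = 987 → total 1844
20–39: 1120 × 0.977 = 1094
40–59: 1660 × 0.961 = 1595
60–79: 1990 × 0.971 = 1932
80+: 1200 × 0.947 + 580 × 0.577 = 1136 + 335 = 1471
Net migration: 20–39 − 145 → 949; 80+ + 145 → 1616
Population now: 0–19=1844, 20–39=949, 40–59=1595, 60–79=1932, 80+=1616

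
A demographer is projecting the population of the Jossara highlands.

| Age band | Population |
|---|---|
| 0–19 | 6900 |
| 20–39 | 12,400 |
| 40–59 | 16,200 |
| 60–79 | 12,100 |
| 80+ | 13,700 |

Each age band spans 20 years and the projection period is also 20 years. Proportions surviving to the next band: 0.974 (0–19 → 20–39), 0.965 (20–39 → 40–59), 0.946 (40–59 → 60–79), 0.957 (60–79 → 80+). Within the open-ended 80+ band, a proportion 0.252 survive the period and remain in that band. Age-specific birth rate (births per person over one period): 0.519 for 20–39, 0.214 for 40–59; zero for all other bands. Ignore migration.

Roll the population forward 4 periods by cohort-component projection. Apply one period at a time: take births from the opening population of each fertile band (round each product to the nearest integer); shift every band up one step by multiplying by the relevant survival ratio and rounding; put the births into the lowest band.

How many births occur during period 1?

Call the bands 1 to 5, youngest first.
Period 1:
Births: 12400 × 0.519 = 6436 ; 16200 × 0.214 = 3467 ⇒ total 9903
Band 2: 6900 × 0.974 = 6721
Band 3: 12400 × 0.965 = 11966
Band 4: 16200 × 0.946 = 15325
Band 5: 12100 × 0.957 + 13700 × 0.252 = 11580 + 3452 = 15032
End of period: [9903, 6721, 11966, 15325, 15032]

9903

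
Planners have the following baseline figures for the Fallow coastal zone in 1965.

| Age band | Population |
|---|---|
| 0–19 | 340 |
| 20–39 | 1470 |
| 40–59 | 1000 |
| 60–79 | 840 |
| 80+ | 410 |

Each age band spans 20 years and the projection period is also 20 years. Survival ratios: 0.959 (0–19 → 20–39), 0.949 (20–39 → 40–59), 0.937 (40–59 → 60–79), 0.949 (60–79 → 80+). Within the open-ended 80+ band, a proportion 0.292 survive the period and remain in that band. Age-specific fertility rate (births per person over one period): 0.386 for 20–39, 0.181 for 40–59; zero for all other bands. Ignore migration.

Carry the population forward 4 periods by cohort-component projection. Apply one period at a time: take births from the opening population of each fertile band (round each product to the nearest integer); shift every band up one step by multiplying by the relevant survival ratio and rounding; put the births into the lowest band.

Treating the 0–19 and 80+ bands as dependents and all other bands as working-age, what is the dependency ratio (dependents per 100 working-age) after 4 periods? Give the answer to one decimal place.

76.8

Call the bands 1 to 5, youngest first.
Period 1:
Births: 1470 * 0.386 = 567  |  1000 * 0.181 = 181 → 748
Band 2: 340 * 0.959 = 326
Band 3: 1470 * 0.949 = 1395
Band 4: 1000 * 0.937 = 937
Band 5: 840 * 0.949 + 410 * 0.292 = 797 + 120 = 917
End of period: [748, 326, 1395, 937, 917]
Period 2:
Births: 326 * 0.386 = 126  |  1395 * 0.181 = 252 → 378
Band 2: 748 * 0.959 = 717
Band 3: 326 * 0.949 = 309
Band 4: 1395 * 0.937 = 1307
Band 5: 937 * 0.949 + 917 * 0.292 = 889 + 268 = 1157
End of period: [378, 717, 309, 1307, 1157]
Period 3:
Births: 717 * 0.386 = 277  |  309 * 0.181 = 56 → 333
Band 2: 378 * 0.959 = 363
Band 3: 717 * 0.949 = 680
Band 4: 309 * 0.937 = 290
Band 5: 1307 * 0.949 + 1157 * 0.292 = 1240 + 338 = 1578
End of period: [333, 363, 680, 290, 1578]
Period 4:
Births: 363 * 0.386 = 140  |  680 * 0.181 = 123 → 263
Band 2: 333 * 0.959 = 319
Band 3: 363 * 0.949 = 344
Band 4: 680 * 0.937 = 637
Band 5: 290 * 0.949 + 1578 * 0.292 = 275 + 461 = 736
End of period: [263, 319, 344, 637, 736]
Dependents (band 0–19 + band 80+) = 263 + 736 = 999; working-age = 1300; ratio = 999/1300 × 100 = 76.8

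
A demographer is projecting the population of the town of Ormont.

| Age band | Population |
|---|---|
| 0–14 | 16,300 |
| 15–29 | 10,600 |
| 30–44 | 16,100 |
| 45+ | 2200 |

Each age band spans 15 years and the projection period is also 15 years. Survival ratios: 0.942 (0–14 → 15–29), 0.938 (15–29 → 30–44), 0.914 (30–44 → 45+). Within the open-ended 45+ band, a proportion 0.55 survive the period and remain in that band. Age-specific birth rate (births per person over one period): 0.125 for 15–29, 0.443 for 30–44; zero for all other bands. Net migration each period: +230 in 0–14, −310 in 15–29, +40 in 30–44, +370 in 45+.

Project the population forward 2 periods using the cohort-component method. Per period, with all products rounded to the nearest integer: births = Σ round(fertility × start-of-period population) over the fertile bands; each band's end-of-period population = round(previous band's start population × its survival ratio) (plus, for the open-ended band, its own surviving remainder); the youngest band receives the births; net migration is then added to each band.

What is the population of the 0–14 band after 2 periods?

Call the bands 1 to 4, youngest first.
After projecting period 1:
Births: 10600 × 0.125 = 1325, 16100 × 0.443 = 7132 — total 8457
Band 2: 16300 × 0.942 = 15355
Band 3: 10600 × 0.938 = 9943
Band 4: 16100 × 0.914 + 2200 × 0.55 = 14715 + 1210 = 15925
Net migration: Band 1 + 230 → 8687; Band 2 − 310 → 15045; Band 3 + 40 → 9983; Band 4 + 370 → 16295
Population now: 0–14=8687, 15–29=15045, 30–44=9983, 45+=16295
After projecting period 2:
Births: 15045 × 0.125 = 1881, 9983 × 0.443 = 4422 — total 6303
Band 2: 8687 × 0.942 = 8183
Band 3: 15045 × 0.938 = 14112
Band 4: 9983 × 0.914 + 16295 × 0.55 = 9124 + 8962 = 18086
Net migration: Band 1 + 230 → 6533; Band 2 − 310 → 7873; Band 3 + 40 → 14152; Band 4 + 370 → 18456
Population now: 0–14=6533, 15–29=7873, 30–44=14152, 45+=18456

6533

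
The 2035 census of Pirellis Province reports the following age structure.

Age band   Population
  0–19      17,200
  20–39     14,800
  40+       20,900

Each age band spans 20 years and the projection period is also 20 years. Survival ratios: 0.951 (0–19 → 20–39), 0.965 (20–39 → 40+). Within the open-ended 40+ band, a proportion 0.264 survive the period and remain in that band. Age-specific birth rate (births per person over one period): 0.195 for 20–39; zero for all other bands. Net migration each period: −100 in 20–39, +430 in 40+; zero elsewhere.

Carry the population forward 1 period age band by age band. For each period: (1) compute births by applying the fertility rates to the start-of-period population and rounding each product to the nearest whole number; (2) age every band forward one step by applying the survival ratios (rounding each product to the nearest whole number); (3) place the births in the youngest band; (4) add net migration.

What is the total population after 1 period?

Numbering the bands 1..3 from youngest to oldest:
— Period 1 —
Births: 14800 × 0.195 = 2886
Band 2: 17200 × 0.951 = 16357
Band 3: 14800 × 0.965 + 20900 × 0.264 = 14282 + 5518 = 19800
Net migration: Band 2 − 100 → 16257; Band 3 + 430 → 20230
End of period: [2886, 16257, 20230]
Total after period 1: 2886 + 16257 + 20230 = 39373

39373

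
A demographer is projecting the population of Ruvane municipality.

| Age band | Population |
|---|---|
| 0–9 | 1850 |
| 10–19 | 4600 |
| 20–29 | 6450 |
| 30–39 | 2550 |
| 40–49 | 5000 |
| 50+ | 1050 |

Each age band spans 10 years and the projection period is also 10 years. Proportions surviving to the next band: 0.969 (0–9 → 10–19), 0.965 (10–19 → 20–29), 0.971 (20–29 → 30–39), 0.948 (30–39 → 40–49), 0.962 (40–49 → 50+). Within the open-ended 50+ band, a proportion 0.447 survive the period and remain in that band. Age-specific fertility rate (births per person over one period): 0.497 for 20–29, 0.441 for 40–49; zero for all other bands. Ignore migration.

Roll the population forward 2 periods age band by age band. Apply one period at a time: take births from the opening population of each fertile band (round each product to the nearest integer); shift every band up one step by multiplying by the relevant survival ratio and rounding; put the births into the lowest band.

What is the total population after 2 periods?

25177

Period 1.
Births: 6450 × 0.497 = 3206, 5000 × 0.441 = 2205 — total 5411
10–19: 1850 × 0.969 = 1793
20–29: 4600 × 0.965 = 4439
30–39: 6450 × 0.971 = 6263
40–49: 2550 × 0.948 = 2417
50+: 5000 × 0.962 + 1050 × 0.447 = 4810 + 469 = 5279
End of period: [5411, 1793, 4439, 6263, 2417, 5279]
Period 2.
Births: 4439 × 0.497 = 2206, 2417 × 0.441 = 1066 — total 3272
10–19: 5411 × 0.969 = 5243
20–29: 1793 × 0.965 = 1730
30–39: 4439 × 0.971 = 4310
40–49: 6263 × 0.948 = 5937
50+: 2417 × 0.962 + 5279 × 0.447 = 2325 + 2360 = 4685
End of period: [3272, 5243, 1730, 4310, 5937, 4685]
Total after period 2: 3272 + 5243 + 1730 + 4310 + 5937 + 4685 = 25177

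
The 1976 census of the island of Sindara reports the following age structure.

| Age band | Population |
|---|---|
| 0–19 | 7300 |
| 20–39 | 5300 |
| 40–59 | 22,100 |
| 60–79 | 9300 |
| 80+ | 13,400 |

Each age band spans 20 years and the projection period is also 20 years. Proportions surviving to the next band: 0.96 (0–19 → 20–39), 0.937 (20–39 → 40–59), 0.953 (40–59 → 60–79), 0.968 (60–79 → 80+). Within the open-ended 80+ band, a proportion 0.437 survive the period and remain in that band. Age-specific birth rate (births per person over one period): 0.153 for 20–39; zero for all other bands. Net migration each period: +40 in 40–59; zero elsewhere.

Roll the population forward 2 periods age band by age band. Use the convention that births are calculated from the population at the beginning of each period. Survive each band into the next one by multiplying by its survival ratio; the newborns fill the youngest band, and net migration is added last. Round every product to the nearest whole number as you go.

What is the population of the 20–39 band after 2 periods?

779

— Period 1 —
Births: 5300 × 0.153 = 811
20–39: 7300 × 0.96 = 7008
40–59: 5300 × 0.937 = 4966
60–79: 22100 × 0.953 = 21061
80+: 9300 × 0.968 + 13400 × 0.437 = 9002 + 5856 = 14858
Net migration: 40–59 + 40 → 5006
→ [811, 7008, 5006, 21061, 14858]
— Period 2 —
Births: 7008 × 0.153 = 1072
20–39: 811 × 0.96 = 779
40–59: 7008 × 0.937 = 6566
60–79: 5006 × 0.953 = 4771
80+: 21061 × 0.968 + 14858 × 0.437 = 20387 + 6493 = 26880
Net migration: 40–59 + 40 → 6606
→ [1072, 779, 6606, 4771, 26880]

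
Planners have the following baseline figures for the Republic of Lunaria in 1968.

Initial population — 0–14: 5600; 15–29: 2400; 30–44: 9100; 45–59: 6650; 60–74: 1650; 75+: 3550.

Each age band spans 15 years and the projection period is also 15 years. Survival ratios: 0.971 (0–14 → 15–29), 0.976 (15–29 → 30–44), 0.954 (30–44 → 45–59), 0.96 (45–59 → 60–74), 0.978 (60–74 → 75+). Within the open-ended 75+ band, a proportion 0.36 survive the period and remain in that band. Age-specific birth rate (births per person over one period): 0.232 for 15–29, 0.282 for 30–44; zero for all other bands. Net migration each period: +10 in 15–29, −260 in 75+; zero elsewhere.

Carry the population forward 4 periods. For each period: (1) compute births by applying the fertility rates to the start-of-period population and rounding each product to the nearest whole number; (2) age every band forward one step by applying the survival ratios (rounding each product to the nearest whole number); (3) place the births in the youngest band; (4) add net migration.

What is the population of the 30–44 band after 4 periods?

Call the bands 1 to 6, youngest first.
Period 1:
Births: 2400 * 0.232 = 557  |  9100 * 0.282 = 2566 → total 3123
Band 2: 5600 * 0.971 = 5438
Band 3: 2400 * 0.976 = 2342
Band 4: 9100 * 0.954 = 8681
Band 5: 6650 * 0.96 = 6384
Band 6: 1650 * 0.978 + 3550 * 0.36 = 1614 + 1278 = 2892
Net migration: Band 2 + 10 → 5448; Band 6 − 260 → 2632
Population now: 0–14=3123, 15–29=5448, 30–44=2342, 45–59=8681, 60–74=6384, 75+=2632
Period 2:
Births: 5448 * 0.232 = 1264  |  2342 * 0.282 = 660 → total 1924
Band 2: 3123 * 0.971 = 3032
Band 3: 5448 * 0.976 = 5317
Band 4: 2342 * 0.954 = 2234
Band 5: 8681 * 0.96 = 8334
Band 6: 6384 * 0.978 + 2632 * 0.36 = 6244 + 948 = 7192
Net migration: Band 2 + 10 → 3042; Band 6 − 260 → 6932
Population now: 0–14=1924, 15–29=3042, 30–44=5317, 45–59=2234, 60–74=8334, 75+=6932
Period 3:
Births: 3042 * 0.232 = 706  |  5317 * 0.282 = 1499 → total 2205
Band 2: 1924 * 0.971 = 1868
Band 3: 3042 * 0.976 = 2969
Band 4: 5317 * 0.954 = 5072
Band 5: 2234 * 0.96 = 2145
Band 6: 8334 * 0.978 + 6932 * 0.36 = 8151 + 2496 = 10647
Net migration: Band 2 + 10 → 1878; Band 6 − 260 → 10387
Population now: 0–14=2205, 15–29=1878, 30–44=2969, 45–59=5072, 60–74=2145, 75+=10387
Period 4:
Births: 1878 * 0.232 = 436  |  2969 * 0.282 = 837 → total 1273
Band 2: 2205 * 0.971 = 2141
Band 3: 1878 * 0.976 = 1833
Band 4: 2969 * 0.954 = 2832
Band 5: 5072 * 0.96 = 4869
Band 6: 2145 * 0.978 + 10387 * 0.36 = 2098 + 3739 = 5837
Net migration: Band 2 + 10 → 2151; Band 6 − 260 → 5577
Population now: 0–14=1273, 15–29=2151, 30–44=1833, 45–59=2832, 60–74=4869, 75+=5577

1833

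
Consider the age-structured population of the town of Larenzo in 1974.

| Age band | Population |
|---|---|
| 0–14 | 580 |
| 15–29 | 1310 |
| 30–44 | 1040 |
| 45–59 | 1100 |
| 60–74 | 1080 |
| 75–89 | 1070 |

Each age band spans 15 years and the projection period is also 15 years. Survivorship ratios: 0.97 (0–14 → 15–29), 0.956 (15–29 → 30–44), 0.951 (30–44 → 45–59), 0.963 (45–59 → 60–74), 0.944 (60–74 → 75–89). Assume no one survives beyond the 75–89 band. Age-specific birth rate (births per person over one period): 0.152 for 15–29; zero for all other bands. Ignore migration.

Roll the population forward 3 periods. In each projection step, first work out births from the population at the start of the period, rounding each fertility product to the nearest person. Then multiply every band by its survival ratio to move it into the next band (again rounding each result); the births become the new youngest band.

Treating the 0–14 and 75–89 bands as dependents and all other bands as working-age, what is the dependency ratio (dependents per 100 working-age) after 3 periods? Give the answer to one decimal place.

48.2

After projecting period 1:
Births: 1310 * 0.152 = 199
15–29: 580 * 0.97 = 563
30–44: 1310 * 0.956 = 1252
45–59: 1040 * 0.951 = 989
60–74: 1100 * 0.963 = 1059
75–89: 1080 * 0.944 = 1020
Population now: 0–14=199, 15–29=563, 30–44=1252, 45–59=989, 60–74=1059, 75–89=1020
After projecting period 2:
Births: 563 * 0.152 = 86
15–29: 199 * 0.97 = 193
30–44: 563 * 0.956 = 538
45–59: 1252 * 0.951 = 1191
60–74: 989 * 0.963 = 952
75–89: 1059 * 0.944 = 1000
Population now: 0–14=86, 15–29=193, 30–44=538, 45–59=1191, 60–74=952, 75–89=1000
After projecting period 3:
Births: 193 * 0.152 = 29
15–29: 86 * 0.97 = 83
30–44: 193 * 0.956 = 185
45–59: 538 * 0.951 = 512
60–74: 1191 * 0.963 = 1147
75–89: 952 * 0.944 = 899
Population now: 0–14=29, 15–29=83, 30–44=185, 45–59=512, 60–74=1147, 75–89=899
Dependents (band 0–14 + band 75–89) = 29 + 899 = 928; working-age = 1927; ratio = 928/1927 × 100 = 48.2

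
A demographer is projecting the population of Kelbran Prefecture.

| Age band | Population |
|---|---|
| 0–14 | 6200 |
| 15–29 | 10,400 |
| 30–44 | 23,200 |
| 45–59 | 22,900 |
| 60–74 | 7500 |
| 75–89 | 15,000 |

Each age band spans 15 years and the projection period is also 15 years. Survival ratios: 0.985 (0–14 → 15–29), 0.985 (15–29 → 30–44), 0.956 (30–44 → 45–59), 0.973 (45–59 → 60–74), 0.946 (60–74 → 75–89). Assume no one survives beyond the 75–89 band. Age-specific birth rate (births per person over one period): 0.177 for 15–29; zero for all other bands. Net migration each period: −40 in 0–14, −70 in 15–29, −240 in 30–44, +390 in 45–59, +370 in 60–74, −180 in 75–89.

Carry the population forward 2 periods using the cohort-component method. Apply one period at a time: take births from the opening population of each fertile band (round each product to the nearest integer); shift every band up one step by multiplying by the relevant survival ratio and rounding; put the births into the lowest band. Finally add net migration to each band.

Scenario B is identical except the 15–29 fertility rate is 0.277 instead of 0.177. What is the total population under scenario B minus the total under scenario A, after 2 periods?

(Bands numbered youngest = 1 to oldest = 6.)
— Period 1 —
Births: 10400 * 0.177 = 1841
Band 2: 6200 * 0.985 = 6107
Band 3: 10400 * 0.985 = 10244
Band 4: 23200 * 0.956 = 22179
Band 5: 22900 * 0.973 = 22282
Band 6: 7500 * 0.946 = 7095
Net migration: Band 1 − 40 → 1801; Band 2 − 70 → 6037; Band 3 − 240 → 10004; Band 4 + 390 → 22569; Band 5 + 370 → 22652; Band 6 − 180 → 6915
Population now: 0–14=1801, 15–29=6037, 30–44=10004, 45–59=22569, 60–74=22652, 75–89=6915
— Period 2 —
Births: 6037 * 0.177 = 1069
Band 2: 1801 * 0.985 = 1774
Band 3: 6037 * 0.985 = 5946
Band 4: 10004 * 0.956 = 9564
Band 5: 22569 * 0.973 = 21960
Band 6: 22652 * 0.946 = 21429
Net migration: Band 1 − 40 → 1029; Band 2 − 70 → 1704; Band 3 − 240 → 5706; Band 4 + 390 → 9954; Band 5 + 370 → 22330; Band 6 − 180 → 21249
Population now: 0–14=1029, 15–29=1704, 30–44=5706, 45–59=9954, 60–74=22330, 75–89=21249
Scenario A total after 2 periods: 61972
Scenario B projection —
— Period 1 —
Births: 10400 * 0.277 = 2881
Band 2: 6200 * 0.985 = 6107
Band 3: 10400 * 0.985 = 10244
Band 4: 23200 * 0.956 = 22179
Band 5: 22900 * 0.973 = 22282
Band 6: 7500 * 0.946 = 7095
Net migration: Band 1 − 40 → 2841; Band 2 − 70 → 6037; Band 3 − 240 → 10004; Band 4 + 390 → 22569; Band 5 + 370 → 22652; Band 6 − 180 → 6915
Population now: 0–14=2841, 15–29=6037, 30–44=10004, 45–59=22569, 60–74=22652, 75–89=6915
— Period 2 —
Births: 6037 * 0.277 = 1672
Band 2: 2841 * 0.985 = 2798
Band 3: 6037 * 0.985 = 5946
Band 4: 10004 * 0.956 = 9564
Band 5: 22569 * 0.973 = 21960
Band 6: 22652 * 0.946 = 21429
Net migration: Band 1 − 40 → 1632; Band 2 − 70 → 2728; Band 3 − 240 → 5706; Band 4 + 390 → 9954; Band 5 + 370 → 22330; Band 6 − 180 → 21249
Population now: 0–14=1632, 15–29=2728, 30–44=5706, 45–59=9954, 60–74=22330, 75–89=21249
Scenario B total after 2 periods: 63599
Difference B − A = 63599 − 61972 = 1627

1627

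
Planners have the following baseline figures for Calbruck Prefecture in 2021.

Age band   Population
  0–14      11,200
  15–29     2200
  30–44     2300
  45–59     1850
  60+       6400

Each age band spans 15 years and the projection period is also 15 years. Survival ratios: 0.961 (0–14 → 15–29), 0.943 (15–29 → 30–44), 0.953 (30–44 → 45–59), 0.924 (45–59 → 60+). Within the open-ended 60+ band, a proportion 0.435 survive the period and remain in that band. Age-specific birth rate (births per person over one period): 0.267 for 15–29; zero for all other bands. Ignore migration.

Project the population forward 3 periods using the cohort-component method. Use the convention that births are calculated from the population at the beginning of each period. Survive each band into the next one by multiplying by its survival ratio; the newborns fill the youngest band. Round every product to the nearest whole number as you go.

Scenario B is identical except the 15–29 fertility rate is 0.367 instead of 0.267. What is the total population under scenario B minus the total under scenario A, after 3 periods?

1368

[period 1]
Births: 2200 * 0.267 = 587
15–29: 11200 * 0.961 = 10763
30–44: 2200 * 0.943 = 2075
45–59: 2300 * 0.953 = 2192
60+: 1850 * 0.924 + 6400 * 0.435 = 1709 + 2784 = 4493
End of period: [587, 10763, 2075, 2192, 4493]
[period 2]
Births: 10763 * 0.267 = 2874
15–29: 587 * 0.961 = 564
30–44: 10763 * 0.943 = 10150
45–59: 2075 * 0.953 = 1977
60+: 2192 * 0.924 + 4493 * 0.435 = 2025 + 1954 = 3979
End of period: [2874, 564, 10150, 1977, 3979]
[period 3]
Births: 564 * 0.267 = 151
15–29: 2874 * 0.961 = 2762
30–44: 564 * 0.943 = 532
45–59: 10150 * 0.953 = 9673
60+: 1977 * 0.924 + 3979 * 0.435 = 1827 + 1731 = 3558
End of period: [151, 2762, 532, 9673, 3558]
Scenario A total after 3 periods: 16676
Scenario B projection —
[period 1]
Births: 2200 * 0.367 = 807
15–29: 11200 * 0.961 = 10763
30–44: 2200 * 0.943 = 2075
45–59: 2300 * 0.953 = 2192
60+: 1850 * 0.924 + 6400 * 0.435 = 1709 + 2784 = 4493
End of period: [807, 10763, 2075, 2192, 4493]
[period 2]
Births: 10763 * 0.367 = 3950
15–29: 807 * 0.961 = 776
30–44: 10763 * 0.943 = 10150
45–59: 2075 * 0.953 = 1977
60+: 2192 * 0.924 + 4493 * 0.435 = 2025 + 1954 = 3979
End of period: [3950, 776, 10150, 1977, 3979]
[period 3]
Births: 776 * 0.367 = 285
15–29: 3950 * 0.961 = 3796
30–44: 776 * 0.943 = 732
45–59: 10150 * 0.953 = 9673
60+: 1977 * 0.924 + 3979 * 0.435 = 1827 + 1731 = 3558
End of period: [285, 3796, 732, 9673, 3558]
Scenario B total after 3 periods: 18044
Difference B − A = 18044 − 16676 = 1368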